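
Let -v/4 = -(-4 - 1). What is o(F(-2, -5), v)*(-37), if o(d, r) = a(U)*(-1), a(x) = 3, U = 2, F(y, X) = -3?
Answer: 111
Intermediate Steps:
v = -20 (v = -(-4)*(-4 - 1) = -(-4)*(-5) = -4*5 = -20)
o(d, r) = -3 (o(d, r) = 3*(-1) = -3)
o(F(-2, -5), v)*(-37) = -3*(-37) = 111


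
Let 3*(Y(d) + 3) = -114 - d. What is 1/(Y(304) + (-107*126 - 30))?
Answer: -3/40963 ≈ -7.3237e-5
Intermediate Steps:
Y(d) = -41 - d/3 (Y(d) = -3 + (-114 - d)/3 = -3 + (-38 - d/3) = -41 - d/3)
1/(Y(304) + (-107*126 - 30)) = 1/((-41 - 1/3*304) + (-107*126 - 30)) = 1/((-41 - 304/3) + (-13482 - 30)) = 1/(-427/3 - 13512) = 1/(-40963/3) = -3/40963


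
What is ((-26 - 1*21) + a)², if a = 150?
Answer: 10609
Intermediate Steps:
((-26 - 1*21) + a)² = ((-26 - 1*21) + 150)² = ((-26 - 21) + 150)² = (-47 + 150)² = 103² = 10609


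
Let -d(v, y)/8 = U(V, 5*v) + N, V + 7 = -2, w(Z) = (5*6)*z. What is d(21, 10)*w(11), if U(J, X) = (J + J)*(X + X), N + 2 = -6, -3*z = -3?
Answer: 909120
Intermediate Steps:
z = 1 (z = -⅓*(-3) = 1)
N = -8 (N = -2 - 6 = -8)
w(Z) = 30 (w(Z) = (5*6)*1 = 30*1 = 30)
V = -9 (V = -7 - 2 = -9)
U(J, X) = 4*J*X (U(J, X) = (2*J)*(2*X) = 4*J*X)
d(v, y) = 64 + 1440*v (d(v, y) = -8*(4*(-9)*(5*v) - 8) = -8*(-180*v - 8) = -8*(-8 - 180*v) = 64 + 1440*v)
d(21, 10)*w(11) = (64 + 1440*21)*30 = (64 + 30240)*30 = 30304*30 = 909120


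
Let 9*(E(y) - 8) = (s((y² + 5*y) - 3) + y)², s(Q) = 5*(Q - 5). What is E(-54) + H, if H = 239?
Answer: 172556719/9 ≈ 1.9173e+7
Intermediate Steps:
s(Q) = -25 + 5*Q (s(Q) = 5*(-5 + Q) = -25 + 5*Q)
E(y) = 8 + (-40 + 5*y² + 26*y)²/9 (E(y) = 8 + ((-25 + 5*((y² + 5*y) - 3)) + y)²/9 = 8 + ((-25 + 5*(-3 + y² + 5*y)) + y)²/9 = 8 + ((-25 + (-15 + 5*y² + 25*y)) + y)²/9 = 8 + ((-40 + 5*y² + 25*y) + y)²/9 = 8 + (-40 + 5*y² + 26*y)²/9)
E(-54) + H = (8 + (-40 + 5*(-54)² + 26*(-54))²/9) + 239 = (8 + (-40 + 5*2916 - 1404)²/9) + 239 = (8 + (-40 + 14580 - 1404)²/9) + 239 = (8 + (⅑)*13136²) + 239 = (8 + (⅑)*172554496) + 239 = (8 + 172554496/9) + 239 = 172554568/9 + 239 = 172556719/9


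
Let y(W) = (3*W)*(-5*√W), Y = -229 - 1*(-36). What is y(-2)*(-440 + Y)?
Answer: -18990*I*√2 ≈ -26856.0*I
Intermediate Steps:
Y = -193 (Y = -229 + 36 = -193)
y(W) = -15*W^(3/2)
y(-2)*(-440 + Y) = (-(-30)*I*√2)*(-440 - 193) = -(-30)*I*√2*(-633) = (30*I*√2)*(-633) = -18990*I*√2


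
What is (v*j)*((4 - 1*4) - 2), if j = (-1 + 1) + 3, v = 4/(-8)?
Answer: 3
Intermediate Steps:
v = -½ (v = 4*(-⅛) = -½ ≈ -0.50000)
j = 3 (j = 0 + 3 = 3)
(v*j)*((4 - 1*4) - 2) = (-½*3)*((4 - 1*4) - 2) = -3*((4 - 4) - 2)/2 = -3*(0 - 2)/2 = -3/2*(-2) = 3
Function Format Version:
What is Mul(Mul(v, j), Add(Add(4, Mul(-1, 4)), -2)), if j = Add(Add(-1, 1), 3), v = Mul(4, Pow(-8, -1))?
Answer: 3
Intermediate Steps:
v = Rational(-1, 2) (v = Mul(4, Rational(-1, 8)) = Rational(-1, 2) ≈ -0.50000)
j = 3 (j = Add(0, 3) = 3)
Mul(Mul(v, j), Add(Add(4, Mul(-1, 4)), -2)) = Mul(Mul(Rational(-1, 2), 3), Add(Add(4, Mul(-1, 4)), -2)) = Mul(Rational(-3, 2), Add(Add(4, -4), -2)) = Mul(Rational(-3, 2), Add(0, -2)) = Mul(Rational(-3, 2), -2) = 3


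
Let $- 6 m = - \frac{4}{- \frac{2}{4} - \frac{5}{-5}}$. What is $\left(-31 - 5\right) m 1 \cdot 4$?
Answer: $-192$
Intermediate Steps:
$m = \frac{4}{3}$ ($m = - \frac{\left(-4\right) \frac{1}{- \frac{2}{4} - \frac{5}{-5}}}{6} = - \frac{\left(-4\right) \frac{1}{\left(-2\right) \frac{1}{4} - -1}}{6} = - \frac{\left(-4\right) \frac{1}{- \frac{1}{2} + 1}}{6} = - \frac{\left(-4\right) \frac{1}{\frac{1}{2}}}{6} = - \frac{\left(-4\right) 2}{6} = \left(- \frac{1}{6}\right) \left(-8\right) = \frac{4}{3} \approx 1.3333$)
$\left(-31 - 5\right) m 1 \cdot 4 = \left(-31 - 5\right) \frac{4}{3} \cdot 1 \cdot 4 = \left(-31 - 5\right) \frac{4}{3} \cdot 4 = \left(-31 - 5\right) \frac{16}{3} = \left(-36\right) \frac{16}{3} = -192$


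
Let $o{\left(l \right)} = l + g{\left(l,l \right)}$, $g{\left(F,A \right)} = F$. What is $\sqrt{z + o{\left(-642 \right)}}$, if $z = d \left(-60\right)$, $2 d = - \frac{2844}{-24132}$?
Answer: $\frac{i \sqrt{5206949574}}{2011} \approx 35.882 i$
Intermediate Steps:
$d = \frac{237}{4022}$ ($d = \frac{\left(-2844\right) \frac{1}{-24132}}{2} = \frac{\left(-2844\right) \left(- \frac{1}{24132}\right)}{2} = \frac{1}{2} \cdot \frac{237}{2011} = \frac{237}{4022} \approx 0.058926$)
$o{\left(l \right)} = 2 l$ ($o{\left(l \right)} = l + l = 2 l$)
$z = - \frac{7110}{2011}$ ($z = \frac{237}{4022} \left(-60\right) = - \frac{7110}{2011} \approx -3.5356$)
$\sqrt{z + o{\left(-642 \right)}} = \sqrt{- \frac{7110}{2011} + 2 \left(-642\right)} = \sqrt{- \frac{7110}{2011} - 1284} = \sqrt{- \frac{2589234}{2011}} = \frac{i \sqrt{5206949574}}{2011}$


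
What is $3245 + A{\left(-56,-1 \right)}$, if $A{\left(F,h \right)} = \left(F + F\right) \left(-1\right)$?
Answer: $3357$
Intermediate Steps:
$A{\left(F,h \right)} = - 2 F$ ($A{\left(F,h \right)} = 2 F \left(-1\right) = - 2 F$)
$3245 + A{\left(-56,-1 \right)} = 3245 - -112 = 3245 + 112 = 3357$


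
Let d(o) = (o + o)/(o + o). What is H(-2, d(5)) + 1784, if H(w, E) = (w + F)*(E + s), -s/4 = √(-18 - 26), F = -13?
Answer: 1769 + 120*I*√11 ≈ 1769.0 + 398.0*I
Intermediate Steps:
d(o) = 1 (d(o) = (2*o)/((2*o)) = (2*o)*(1/(2*o)) = 1)
s = -8*I*√11 (s = -4*√(-18 - 26) = -8*I*√11 ≈ -26.533*I)
H(w, E) = (-13 + w)*(E - 8*I*√11) (H(w, E) = (w - 13)*(E - 8*I*√11) = (-13 + w)*(E - 8*I*√11))
H(-2, d(5)) + 1784 = (-13*1 + 1*(-2) + 104*I*√11 - 8*I*(-2)*√11) + 1784 = (-13 - 2 + 104*I*√11 + 16*I*√11) + 1784 = (-15 + 120*I*√11) + 1784 = 1769 + 120*I*√11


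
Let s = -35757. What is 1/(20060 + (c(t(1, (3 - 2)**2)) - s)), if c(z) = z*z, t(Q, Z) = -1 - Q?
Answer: 1/55821 ≈ 1.7914e-5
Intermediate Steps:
c(z) = z**2
1/(20060 + (c(t(1, (3 - 2)**2)) - s)) = 1/(20060 + ((-1 - 1*1)**2 - 1*(-35757))) = 1/(20060 + ((-1 - 1)**2 + 35757)) = 1/(20060 + ((-2)**2 + 35757)) = 1/(20060 + (4 + 35757)) = 1/(20060 + 35761) = 1/55821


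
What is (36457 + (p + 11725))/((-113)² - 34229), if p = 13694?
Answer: -15469/5365 ≈ -2.8833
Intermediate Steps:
(36457 + (p + 11725))/((-113)² - 34229) = (36457 + (13694 + 11725))/((-113)² - 34229) = (36457 + 25419)/(12769 - 34229) = 61876/(-21460) = 61876*(-1/21460) = -15469/5365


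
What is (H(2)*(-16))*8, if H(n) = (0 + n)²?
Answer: -512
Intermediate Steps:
H(n) = n²
(H(2)*(-16))*8 = (2²*(-16))*8 = (4*(-16))*8 = -64*8 = -512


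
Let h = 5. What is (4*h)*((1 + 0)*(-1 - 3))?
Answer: -80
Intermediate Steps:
(4*h)*((1 + 0)*(-1 - 3)) = (4*5)*((1 + 0)*(-1 - 3)) = 20*(1*(-4)) = 20*(-4) = -80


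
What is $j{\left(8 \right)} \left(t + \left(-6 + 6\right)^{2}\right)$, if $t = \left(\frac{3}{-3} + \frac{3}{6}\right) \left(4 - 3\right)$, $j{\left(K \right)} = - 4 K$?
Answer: $16$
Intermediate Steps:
$t = - \frac{1}{2}$ ($t = \left(3 \left(- \frac{1}{3}\right) + 3 \cdot \frac{1}{6}\right) 1 = \left(-1 + \frac{1}{2}\right) 1 = \left(- \frac{1}{2}\right) 1 = - \frac{1}{2} \approx -0.5$)
$j{\left(8 \right)} \left(t + \left(-6 + 6\right)^{2}\right) = \left(-4\right) 8 \left(- \frac{1}{2} + \left(-6 + 6\right)^{2}\right) = - 32 \left(- \frac{1}{2} + 0^{2}\right) = - 32 \left(- \frac{1}{2} + 0\right) = \left(-32\right) \left(- \frac{1}{2}\right) = 16$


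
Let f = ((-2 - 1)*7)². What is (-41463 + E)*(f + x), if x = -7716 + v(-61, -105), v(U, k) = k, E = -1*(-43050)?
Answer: -11712060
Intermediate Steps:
E = 43050
x = -7821 (x = -7716 - 105 = -7821)
f = 441 (f = (-3*7)² = (-21)² = 441)
(-41463 + E)*(f + x) = (-41463 + 43050)*(441 - 7821) = 1587*(-7380) = -11712060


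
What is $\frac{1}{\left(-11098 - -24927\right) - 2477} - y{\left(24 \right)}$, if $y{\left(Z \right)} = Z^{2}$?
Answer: $- \frac{6538751}{11352} \approx -576.0$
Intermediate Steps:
$\frac{1}{\left(-11098 - -24927\right) - 2477} - y{\left(24 \right)} = \frac{1}{\left(-11098 - -24927\right) - 2477} - 24^{2} = \frac{1}{\left(-11098 + 24927\right) - 2477} - 576 = \frac{1}{13829 - 2477} - 576 = \frac{1}{11352} - 576 = - \frac{6538751}{11352}$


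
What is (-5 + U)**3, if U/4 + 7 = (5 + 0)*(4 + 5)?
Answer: 3176523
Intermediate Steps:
U = 152 (U = -28 + 4*((5 + 0)*(4 + 5)) = -28 + 4*(5*9) = -28 + 4*45 = -28 + 180 = 152)
(-5 + U)**3 = (-5 + 152)**3 = 147**3 = 3176523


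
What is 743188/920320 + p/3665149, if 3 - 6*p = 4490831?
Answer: 1526296213139/2529832445760 ≈ 0.60332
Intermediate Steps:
p = -2245414/3 (p = ½ - ⅙*4490831 = ½ - 4490831/6 = -2245414/3 ≈ -7.4847e+5)
743188/920320 + p/3665149 = 743188/920320 - 2245414/3/3665149 = 743188*(1/920320) - 2245414/3*1/3665149 = 185797/230080 - 2245414/10995447 = 1526296213139/2529832445760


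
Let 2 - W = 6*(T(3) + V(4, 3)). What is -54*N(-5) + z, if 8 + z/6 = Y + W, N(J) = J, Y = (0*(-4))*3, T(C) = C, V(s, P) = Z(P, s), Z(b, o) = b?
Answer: 18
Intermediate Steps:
V(s, P) = P
Y = 0 (Y = 0*3 = 0)
W = -34 (W = 2 - 6*(3 + 3) = 2 - 6*6 = 2 - 1*36 = 2 - 36 = -34)
z = -252 (z = -48 + 6*(0 - 34) = -48 + 6*(-34) = -48 - 204 = -252)
-54*N(-5) + z = -54*(-5) - 252 = 270 - 252 = 18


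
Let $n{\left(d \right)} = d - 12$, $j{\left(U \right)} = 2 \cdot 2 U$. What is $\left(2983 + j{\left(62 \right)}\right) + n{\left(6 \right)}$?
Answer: $3225$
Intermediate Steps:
$j{\left(U \right)} = 4 U$
$n{\left(d \right)} = -12 + d$
$\left(2983 + j{\left(62 \right)}\right) + n{\left(6 \right)} = \left(2983 + 4 \cdot 62\right) + \left(-12 + 6\right) = \left(2983 + 248\right) - 6 = 3231 - 6 = 3225$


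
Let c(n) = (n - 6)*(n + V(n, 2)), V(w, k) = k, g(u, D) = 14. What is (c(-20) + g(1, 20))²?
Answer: 232324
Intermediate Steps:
c(n) = (-6 + n)*(2 + n) (c(n) = (n - 6)*(n + 2) = (-6 + n)*(2 + n))
(c(-20) + g(1, 20))² = ((-12 + (-20)² - 4*(-20)) + 14)² = ((-12 + 400 + 80) + 14)² = (468 + 14)² = 482² = 232324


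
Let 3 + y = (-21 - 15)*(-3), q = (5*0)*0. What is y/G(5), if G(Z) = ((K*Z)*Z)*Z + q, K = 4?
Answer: 21/100 ≈ 0.21000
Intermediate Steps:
q = 0 (q = 0*0 = 0)
y = 105 (y = -3 + (-21 - 15)*(-3) = -3 - 36*(-3) = -3 + 108 = 105)
G(Z) = 4*Z³ (G(Z) = ((4*Z)*Z)*Z + 0 = (4*Z²)*Z + 0 = 4*Z³ + 0 = 4*Z³)
y/G(5) = 105/((4*5³)) = 105/((4*125)) = 105/500 = 105*(1/500) = 21/100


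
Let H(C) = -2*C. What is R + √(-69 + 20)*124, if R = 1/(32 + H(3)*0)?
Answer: 1/32 + 868*I ≈ 0.03125 + 868.0*I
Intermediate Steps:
R = 1/32 (R = 1/(32 - 2*3*0) = 1/(32 - 6*0) = 1/(32 + 0) = 1/32 ≈ 0.031250)
R + √(-69 + 20)*124 = 1/32 + √(-69 + 20)*124 = 1/32 + √(-49)*124 = 1/32 + (7*I)*124 = 1/32 + 868*I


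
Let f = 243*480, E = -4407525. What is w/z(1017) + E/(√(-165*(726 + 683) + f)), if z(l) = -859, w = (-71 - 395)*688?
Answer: 320608/859 + 293835*I*√115845/7723 ≈ 373.23 + 12950.0*I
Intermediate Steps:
w = -320608 (w = -466*688 = -320608)
f = 116640
w/z(1017) + E/(√(-165*(726 + 683) + f)) = -320608/(-859) - 4407525/√(-165*(726 + 683) + 116640) = -320608*(-1/859) - 4407525/√(-165*1409 + 116640) = 320608/859 - 4407525/√(-232485 + 116640) = 320608/859 - 4407525*(-I*√115845/115845) = 320608/859 - (-293835)*I*√115845/7723 = 320608/859 + 293835*I*√115845/7723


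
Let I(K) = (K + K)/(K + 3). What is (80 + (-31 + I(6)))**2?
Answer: 22801/9 ≈ 2533.4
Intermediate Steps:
I(K) = 2*K/(3 + K) (I(K) = (2*K)/(3 + K) = 2*K/(3 + K))
(80 + (-31 + I(6)))**2 = (80 + (-31 + 2*6/(3 + 6)))**2 = (80 + (-31 + 2*6/9))**2 = (80 + (-31 + 2*6*(1/9)))**2 = (80 + (-31 + 4/3))**2 = (80 - 89/3)**2 = (151/3)**2 = 22801/9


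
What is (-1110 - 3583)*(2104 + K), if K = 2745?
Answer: -22756357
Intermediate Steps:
(-1110 - 3583)*(2104 + K) = (-1110 - 3583)*(2104 + 2745) = -4693*4849 = -22756357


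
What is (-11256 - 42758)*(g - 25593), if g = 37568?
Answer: -646817650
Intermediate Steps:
(-11256 - 42758)*(g - 25593) = (-11256 - 42758)*(37568 - 25593) = -54014*11975 = -646817650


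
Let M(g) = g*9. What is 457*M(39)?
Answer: 160407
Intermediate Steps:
M(g) = 9*g
457*M(39) = 457*(9*39) = 457*351 = 160407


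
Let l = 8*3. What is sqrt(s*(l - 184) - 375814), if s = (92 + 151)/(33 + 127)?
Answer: I*sqrt(376057) ≈ 613.23*I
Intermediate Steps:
l = 24
s = 243/160 ≈ 1.5187
sqrt(s*(l - 184) - 375814) = sqrt(243*(24 - 184)/160 - 375814) = sqrt((243/160)*(-160) - 375814) = sqrt(-243 - 375814) = sqrt(-376057) = I*sqrt(376057)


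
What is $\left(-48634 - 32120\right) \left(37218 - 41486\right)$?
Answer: $344658072$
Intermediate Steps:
$\left(-48634 - 32120\right) \left(37218 - 41486\right) = \left(-48634 - 32120\right) \left(-4268\right) = \left(-80754\right) \left(-4268\right) = 344658072$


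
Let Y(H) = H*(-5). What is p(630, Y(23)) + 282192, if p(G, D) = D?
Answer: 282077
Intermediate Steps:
Y(H) = -5*H
p(630, Y(23)) + 282192 = -5*23 + 282192 = -115 + 282192 = 282077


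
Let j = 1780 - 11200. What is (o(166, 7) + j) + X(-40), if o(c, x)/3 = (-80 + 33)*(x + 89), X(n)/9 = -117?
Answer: -24009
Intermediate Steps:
X(n) = -1053 (X(n) = 9*(-117) = -1053)
o(c, x) = -12549 - 141*x (o(c, x) = 3*((-80 + 33)*(x + 89)) = 3*(-47*(89 + x)) = 3*(-4183 - 47*x) = -12549 - 141*x)
j = -9420
(o(166, 7) + j) + X(-40) = ((-12549 - 141*7) - 9420) - 1053 = ((-12549 - 987) - 9420) - 1053 = (-13536 - 9420) - 1053 = -22956 - 1053 = -24009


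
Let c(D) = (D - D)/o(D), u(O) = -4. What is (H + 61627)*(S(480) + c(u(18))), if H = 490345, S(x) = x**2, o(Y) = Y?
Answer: 127174348800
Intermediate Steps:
c(D) = 0 (c(D) = (D - D)/D = 0/D = 0)
(H + 61627)*(S(480) + c(u(18))) = (490345 + 61627)*(480**2 + 0) = 551972*(230400 + 0) = 551972*230400 = 127174348800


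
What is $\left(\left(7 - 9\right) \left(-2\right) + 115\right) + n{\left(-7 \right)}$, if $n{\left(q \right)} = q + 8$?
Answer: $120$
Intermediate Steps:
$n{\left(q \right)} = 8 + q$
$\left(\left(7 - 9\right) \left(-2\right) + 115\right) + n{\left(-7 \right)} = \left(\left(7 - 9\right) \left(-2\right) + 115\right) + \left(8 - 7\right) = \left(\left(-2\right) \left(-2\right) + 115\right) + 1 = \left(4 + 115\right) + 1 = 119 + 1 = 120$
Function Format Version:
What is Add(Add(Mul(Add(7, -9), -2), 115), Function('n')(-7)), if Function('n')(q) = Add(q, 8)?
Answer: 120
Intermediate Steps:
Function('n')(q) = Add(8, q)
Add(Add(Mul(Add(7, -9), -2), 115), Function('n')(-7)) = Add(Add(Mul(Add(7, -9), -2), 115), Add(8, -7)) = Add(Add(Mul(-2, -2), 115), 1) = Add(Add(4, 115), 1) = Add(119, 1) = 120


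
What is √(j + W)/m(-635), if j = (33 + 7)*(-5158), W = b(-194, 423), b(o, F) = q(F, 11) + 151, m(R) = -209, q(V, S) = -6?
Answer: -5*I*√8247/209 ≈ -2.1726*I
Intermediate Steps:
b(o, F) = 145 (b(o, F) = -6 + 151 = 145)
W = 145
j = -206320 (j = 40*(-5158) = -206320)
√(j + W)/m(-635) = √(-206320 + 145)/(-209) = √(-206175)*(-1/209) = (5*I*√8247)*(-1/209) = -5*I*√8247/209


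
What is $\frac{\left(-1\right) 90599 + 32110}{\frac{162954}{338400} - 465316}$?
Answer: $\frac{1099593200}{8747931747} \approx 0.1257$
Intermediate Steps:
$\frac{\left(-1\right) 90599 + 32110}{\frac{162954}{338400} - 465316} = \frac{-90599 + 32110}{162954 \cdot \frac{1}{338400} - 465316} = - \frac{58489}{\frac{9053}{18800} - 465316} = - \frac{58489}{- \frac{8747931747}{18800}} = \left(-58489\right) \left(- \frac{18800}{8747931747}\right) = \frac{1099593200}{8747931747}$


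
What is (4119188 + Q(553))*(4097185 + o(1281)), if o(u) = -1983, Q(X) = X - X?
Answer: 16868906935976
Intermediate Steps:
Q(X) = 0
(4119188 + Q(553))*(4097185 + o(1281)) = (4119188 + 0)*(4097185 - 1983) = 4119188*4095202 = 16868906935976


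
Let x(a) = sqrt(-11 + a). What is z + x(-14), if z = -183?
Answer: -183 + 5*I ≈ -183.0 + 5.0*I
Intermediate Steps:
z + x(-14) = -183 + sqrt(-11 - 14) = -183 + sqrt(-25) = -183 + 5*I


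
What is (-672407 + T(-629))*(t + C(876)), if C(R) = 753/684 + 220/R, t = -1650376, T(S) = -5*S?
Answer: 3063974646461157/2774 ≈ 1.1045e+12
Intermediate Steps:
C(R) = 251/228 + 220/R (C(R) = 753*(1/684) + 220/R = 251/228 + 220/R)
(-672407 + T(-629))*(t + C(876)) = (-672407 - 5*(-629))*(-1650376 + (251/228 + 220/876)) = (-672407 + 3145)*(-1650376 + (251/228 + 220*(1/876))) = -669262*(-1650376 + (251/228 + 55/219)) = -669262*(-1650376 + 7501/5548) = -669262*(-9156278547/5548) = 3063974646461157/2774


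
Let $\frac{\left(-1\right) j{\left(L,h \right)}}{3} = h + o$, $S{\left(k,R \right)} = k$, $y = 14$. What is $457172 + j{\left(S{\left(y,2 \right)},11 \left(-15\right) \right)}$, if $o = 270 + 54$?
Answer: $456695$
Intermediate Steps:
$o = 324$
$j{\left(L,h \right)} = -972 - 3 h$ ($j{\left(L,h \right)} = - 3 \left(h + 324\right) = - 3 \left(324 + h\right) = -972 - 3 h$)
$457172 + j{\left(S{\left(y,2 \right)},11 \left(-15\right) \right)} = 457172 - \left(972 + 3 \cdot 11 \left(-15\right)\right) = 457172 - 477 = 456695$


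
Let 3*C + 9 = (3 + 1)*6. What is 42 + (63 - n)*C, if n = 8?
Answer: 317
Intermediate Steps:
C = 5 (C = -3 + ((3 + 1)*6)/3 = -3 + (4*6)/3 = -3 + (1/3)*24 = -3 + 8 = 5)
42 + (63 - n)*C = 42 + (63 - 1*8)*5 = 42 + (63 - 8)*5 = 42 + 55*5 = 42 + 275 = 317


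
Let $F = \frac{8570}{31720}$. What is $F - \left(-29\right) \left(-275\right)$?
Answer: $- \frac{25295843}{3172} \approx -7974.7$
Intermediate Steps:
$F = \frac{857}{3172}$ ($F = 8570 \cdot \frac{1}{31720} = \frac{857}{3172} \approx 0.27018$)
$F - \left(-29\right) \left(-275\right) = \frac{857}{3172} - \left(-29\right) \left(-275\right) = \frac{857}{3172} - 7975 = - \frac{25295843}{3172}$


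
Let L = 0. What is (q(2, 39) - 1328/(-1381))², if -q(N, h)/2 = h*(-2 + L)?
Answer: 46986631696/1907161 ≈ 24637.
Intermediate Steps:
q(N, h) = 4*h (q(N, h) = -2*h*(-2 + 0) = -2*h*(-2) = -(-4)*h = 4*h)
(q(2, 39) - 1328/(-1381))² = (4*39 - 1328/(-1381))² = (156 - 1328*(-1/1381))² = (156 + 1328/1381)² = (216764/1381)² = 46986631696/1907161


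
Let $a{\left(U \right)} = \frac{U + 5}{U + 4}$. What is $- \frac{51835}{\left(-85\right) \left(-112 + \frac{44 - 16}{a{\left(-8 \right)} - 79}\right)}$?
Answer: $- \frac{463553}{85408} \approx -5.4275$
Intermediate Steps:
$a{\left(U \right)} = \frac{5 + U}{4 + U}$
$- \frac{51835}{\left(-85\right) \left(-112 + \frac{44 - 16}{a{\left(-8 \right)} - 79}\right)} = - \frac{51835}{\left(-85\right) \left(-112 + \frac{44 - 16}{\frac{5 - 8}{4 - 8} - 79}\right)} = - \frac{51835}{\left(-85\right) \left(-112 + \frac{28}{\frac{1}{-4} \left(-3\right) - 79}\right)} = - \frac{51835}{\left(-85\right) \left(-112 + \frac{28}{\left(- \frac{1}{4}\right) \left(-3\right) - 79}\right)} = - \frac{51835}{\left(-85\right) \left(-112 + \frac{28}{\frac{3}{4} - 79}\right)} = - \frac{51835}{\left(-85\right) \left(-112 + \frac{28}{- \frac{313}{4}}\right)} = - \frac{51835}{\left(-85\right) \left(-112 + 28 \left(- \frac{4}{313}\right)\right)} = - \frac{51835}{\left(-85\right) \left(-112 - \frac{112}{313}\right)} = - \frac{51835}{\left(-85\right) \left(- \frac{35168}{313}\right)} = - \frac{51835}{\frac{2989280}{313}} = \left(-51835\right) \frac{313}{2989280} = - \frac{463553}{85408}$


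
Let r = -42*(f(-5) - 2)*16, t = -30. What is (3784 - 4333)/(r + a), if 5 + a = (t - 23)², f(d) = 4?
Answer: -549/1460 ≈ -0.37603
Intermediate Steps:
a = 2804 (a = -5 + (-30 - 23)² = -5 + (-53)² = -5 + 2809 = 2804)
r = -1344 (r = -42*(4 - 2)*16 = -42*2*16 = -14*6*16 = -84*16 = -1344)
(3784 - 4333)/(r + a) = (3784 - 4333)/(-1344 + 2804) = -549/1460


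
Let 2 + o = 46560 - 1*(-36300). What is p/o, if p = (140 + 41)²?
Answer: 32761/82858 ≈ 0.39539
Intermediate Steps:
o = 82858 (o = -2 + (46560 - 1*(-36300)) = -2 + (46560 + 36300) = -2 + 82860 = 82858)
p = 32761 (p = 181² = 32761)
p/o = 32761/82858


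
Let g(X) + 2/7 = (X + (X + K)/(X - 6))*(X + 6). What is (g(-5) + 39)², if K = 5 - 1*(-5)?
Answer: 6558721/5929 ≈ 1106.2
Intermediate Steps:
K = 10 (K = 5 + 5 = 10)
g(X) = -2/7 + (6 + X)*(X + (10 + X)/(-6 + X)) (g(X) = -2/7 + (X + (X + 10)/(X - 6))*(X + 6) = -2/7 + (X + (10 + X)/(-6 + X))*(6 + X) = -2/7 + (6 + X)*(X + (10 + X)/(-6 + X)))
(g(-5) + 39)² = ((432/7 + (-5)² + (-5)³ - 142/7*(-5))/(-6 - 5) + 39)² = ((432/7 + 25 - 125 + 710/7)/(-11) + 39)² = (-1/11*442/7 + 39)² = (-442/77 + 39)² = (2561/77)² = 6558721/5929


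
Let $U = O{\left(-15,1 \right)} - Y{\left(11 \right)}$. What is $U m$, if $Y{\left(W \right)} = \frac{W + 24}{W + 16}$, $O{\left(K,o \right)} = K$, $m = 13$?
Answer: $- \frac{5720}{27} \approx -211.85$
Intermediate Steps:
$Y{\left(W \right)} = \frac{24 + W}{16 + W}$
$U = - \frac{440}{27}$ ($U = -15 - \frac{24 + 11}{16 + 11} = -15 - \frac{1}{27} \cdot 35 = -15 - \frac{35}{27} = - \frac{440}{27} \approx -16.296$)
$U m = \left(- \frac{440}{27}\right) 13 = - \frac{5720}{27}$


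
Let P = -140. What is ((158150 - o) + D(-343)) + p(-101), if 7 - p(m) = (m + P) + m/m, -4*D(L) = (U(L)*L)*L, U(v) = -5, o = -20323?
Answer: 1303125/4 ≈ 3.2578e+5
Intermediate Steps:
D(L) = 5*L²/4 (D(L) = -(-5*L)*L/4 = -(-5)*L²/4 = 5*L²/4)
p(m) = 146 - m (p(m) = 7 - ((m - 140) + m/m) = 7 - ((-140 + m) + 1) = 7 - (-139 + m) = 7 + (139 - m) = 146 - m)
((158150 - o) + D(-343)) + p(-101) = ((158150 - 1*(-20323)) + (5/4)*(-343)²) + (146 - 1*(-101)) = ((158150 + 20323) + (5/4)*117649) + (146 + 101) = (178473 + 588245/4) + 247 = 1302137/4 + 247 = 1303125/4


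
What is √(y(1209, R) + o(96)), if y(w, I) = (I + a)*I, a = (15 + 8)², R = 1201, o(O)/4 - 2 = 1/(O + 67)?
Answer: √55203421574/163 ≈ 1441.4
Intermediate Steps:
o(O) = 8 + 4/(67 + O) (o(O) = 8 + 4/(O + 67) = 8 + 4/(67 + O))
a = 529 (a = 23² = 529)
y(w, I) = I*(529 + I) (y(w, I) = (I + 529)*I = (529 + I)*I = I*(529 + I))
√(y(1209, R) + o(96)) = √(1201*(529 + 1201) + 4*(135 + 2*96)/(67 + 96)) = √(1201*1730 + 4*(135 + 192)/163) = √(2077730 + 4*(1/163)*327) = √(2077730 + 1308/163) = √(338671298/163) = √55203421574/163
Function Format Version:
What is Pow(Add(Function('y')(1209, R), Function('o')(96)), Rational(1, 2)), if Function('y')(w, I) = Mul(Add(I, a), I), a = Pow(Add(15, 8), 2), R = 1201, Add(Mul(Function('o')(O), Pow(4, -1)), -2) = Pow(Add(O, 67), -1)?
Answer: Mul(Rational(1, 163), Pow(55203421574, Rational(1, 2))) ≈ 1441.4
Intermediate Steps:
Function('o')(O) = Add(8, Mul(4, Pow(Add(67, O), -1))) (Function('o')(O) = Add(8, Mul(4, Pow(Add(O, 67), -1))) = Add(8, Mul(4, Pow(Add(67, O), -1))))
a = 529 (a = Pow(23, 2) = 529)
Function('y')(w, I) = Mul(I, Add(529, I)) (Function('y')(w, I) = Mul(Add(I, 529), I) = Mul(Add(529, I), I) = Mul(I, Add(529, I)))
Pow(Add(Function('y')(1209, R), Function('o')(96)), Rational(1, 2)) = Pow(Add(Mul(1201, Add(529, 1201)), Mul(4, Pow(Add(67, 96), -1), Add(135, Mul(2, 96)))), Rational(1, 2)) = Pow(Add(Mul(1201, 1730), Mul(4, Pow(163, -1), Add(135, 192))), Rational(1, 2)) = Pow(Add(2077730, Mul(4, Rational(1, 163), 327)), Rational(1, 2)) = Pow(Add(2077730, Rational(1308, 163)), Rational(1, 2)) = Pow(Rational(338671298, 163), Rational(1, 2)) = Mul(Rational(1, 163), Pow(55203421574, Rational(1, 2)))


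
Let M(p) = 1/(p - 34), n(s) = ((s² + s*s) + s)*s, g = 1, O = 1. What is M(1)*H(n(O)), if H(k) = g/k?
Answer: -1/99 ≈ -0.010101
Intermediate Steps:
n(s) = s*(s + 2*s²) (n(s) = ((s² + s²) + s)*s = (2*s² + s)*s = (s + 2*s²)*s = s*(s + 2*s²))
M(p) = 1/(-34 + p)
H(k) = 1/k
M(1)*H(n(O)) = 1/((-34 + 1)*((1²*(1 + 2*1)))) = 1/((-33)*((1*(1 + 2)))) = -1/(33*(1*3)) = -1/33/3 = -1/33*⅓ = -1/99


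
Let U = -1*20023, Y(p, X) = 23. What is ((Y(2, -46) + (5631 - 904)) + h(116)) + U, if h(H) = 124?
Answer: -15149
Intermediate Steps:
U = -20023
((Y(2, -46) + (5631 - 904)) + h(116)) + U = ((23 + (5631 - 904)) + 124) - 20023 = ((23 + 4727) + 124) - 20023 = (4750 + 124) - 20023 = 4874 - 20023 = -15149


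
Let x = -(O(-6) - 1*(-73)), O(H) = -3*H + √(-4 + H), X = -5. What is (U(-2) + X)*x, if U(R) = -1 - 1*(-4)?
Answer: 182 + 2*I*√10 ≈ 182.0 + 6.3246*I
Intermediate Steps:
U(R) = 3 (U(R) = -1 + 4 = 3)
O(H) = √(-4 + H) - 3*H
x = -91 - I*√10 (x = -((√(-4 - 6) - 3*(-6)) - 1*(-73)) = -((√(-10) + 18) + 73) = -((I*√10 + 18) + 73) = -((18 + I*√10) + 73) = -(91 + I*√10) = -91 - I*√10 ≈ -91.0 - 3.1623*I)
(U(-2) + X)*x = (3 - 5)*(-91 - I*√10) = -2*(-91 - I*√10) = 182 + 2*I*√10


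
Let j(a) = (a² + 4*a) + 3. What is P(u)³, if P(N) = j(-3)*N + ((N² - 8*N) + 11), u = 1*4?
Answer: -125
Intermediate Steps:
j(a) = 3 + a² + 4*a
u = 4
P(N) = 11 + N² - 8*N (P(N) = (3 + (-3)² + 4*(-3))*N + ((N² - 8*N) + 11) = (3 + 9 - 12)*N + (11 + N² - 8*N) = 0*N + (11 + N² - 8*N) = 0 + (11 + N² - 8*N) = 11 + N² - 8*N)
P(u)³ = (11 + 4² - 8*4)³ = (11 + 16 - 32)³ = (-5)³ = -125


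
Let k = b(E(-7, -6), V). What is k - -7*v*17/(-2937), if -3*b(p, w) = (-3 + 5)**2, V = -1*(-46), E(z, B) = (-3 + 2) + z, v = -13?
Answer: -2369/2937 ≈ -0.80661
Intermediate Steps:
E(z, B) = -1 + z
V = 46
b(p, w) = -4/3 (b(p, w) = -(-3 + 5)**2/3 = -1/3*2**2 = -1/3*4 = -4/3)
k = -4/3 ≈ -1.3333
k - -7*v*17/(-2937) = -4/3 - -7*(-13)*17/(-2937) = -4/3 - 91*17*(-1)/2937 = -4/3 - 1547*(-1)/2937 = -4/3 - 1*(-1547/2937) = -4/3 + 1547/2937 = -2369/2937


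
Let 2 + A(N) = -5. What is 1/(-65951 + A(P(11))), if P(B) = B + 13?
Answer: -1/65958 ≈ -1.5161e-5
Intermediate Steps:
P(B) = 13 + B
A(N) = -7 (A(N) = -2 - 5 = -7)
1/(-65951 + A(P(11))) = 1/(-65951 - 7) = 1/(-65958) = -1/65958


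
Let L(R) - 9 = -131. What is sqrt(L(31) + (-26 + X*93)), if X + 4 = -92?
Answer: 2*I*sqrt(2269) ≈ 95.268*I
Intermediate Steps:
X = -96 (X = -4 - 92 = -96)
L(R) = -122 (L(R) = 9 - 131 = -122)
sqrt(L(31) + (-26 + X*93)) = sqrt(-122 + (-26 - 96*93)) = sqrt(-122 + (-26 - 8928)) = sqrt(-122 - 8954) = sqrt(-9076) = 2*I*sqrt(2269)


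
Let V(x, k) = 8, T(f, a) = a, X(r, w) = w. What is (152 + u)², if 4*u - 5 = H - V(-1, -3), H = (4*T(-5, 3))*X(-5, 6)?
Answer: 458329/16 ≈ 28646.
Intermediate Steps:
H = 72 (H = (4*3)*6 = 12*6 = 72)
u = 69/4 (u = 5/4 + (72 - 1*8)/4 = 5/4 + (72 - 8)/4 = 5/4 + (¼)*64 = 5/4 + 16 = 69/4 ≈ 17.250)
(152 + u)² = (152 + 69/4)² = (677/4)² = 458329/16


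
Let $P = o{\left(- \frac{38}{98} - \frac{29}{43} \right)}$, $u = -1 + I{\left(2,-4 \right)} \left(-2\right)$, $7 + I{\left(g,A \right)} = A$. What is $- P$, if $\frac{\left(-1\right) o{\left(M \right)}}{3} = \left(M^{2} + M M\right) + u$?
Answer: $\frac{309737151}{4439449} \approx 69.769$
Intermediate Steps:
$I{\left(g,A \right)} = -7 + A$
$u = 21$ ($u = -1 + \left(-7 - 4\right) \left(-2\right) = -1 - -22 = -1 + 22 = 21$)
$o{\left(M \right)} = -63 - 6 M^{2}$ ($o{\left(M \right)} = - 3 \left(\left(M^{2} + M M\right) + 21\right) = - 3 \left(\left(M^{2} + M^{2}\right) + 21\right) = - 3 \left(2 M^{2} + 21\right) = - 3 \left(21 + 2 M^{2}\right) = -63 - 6 M^{2}$)
$P = - \frac{309737151}{4439449}$ ($P = -63 - 6 \left(- \frac{38}{98} - \frac{29}{43}\right)^{2} = -63 - 6 \left(\left(-38\right) \frac{1}{98} - \frac{29}{43}\right)^{2} = -63 - 6 \left(- \frac{19}{49} - \frac{29}{43}\right)^{2} = -63 - 6 \left(- \frac{2238}{2107}\right)^{2} = -63 - \frac{30051864}{4439449} = - \frac{309737151}{4439449} \approx -69.769$)
$- P = \left(-1\right) \left(- \frac{309737151}{4439449}\right) = \frac{309737151}{4439449}$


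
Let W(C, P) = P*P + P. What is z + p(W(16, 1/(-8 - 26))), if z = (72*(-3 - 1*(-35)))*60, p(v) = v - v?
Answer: 138240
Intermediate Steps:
W(C, P) = P + P² (W(C, P) = P² + P = P + P²)
p(v) = 0
z = 138240 (z = (72*(-3 + 35))*60 = (72*32)*60 = 2304*60 = 138240)
z + p(W(16, 1/(-8 - 26))) = 138240 + 0 = 138240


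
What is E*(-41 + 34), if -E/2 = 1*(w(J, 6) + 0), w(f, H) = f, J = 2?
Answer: 28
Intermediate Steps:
E = -4 (E = -2*(2 + 0) = -2*2 = -4)
E*(-41 + 34) = -4*(-41 + 34) = -4*(-7) = 28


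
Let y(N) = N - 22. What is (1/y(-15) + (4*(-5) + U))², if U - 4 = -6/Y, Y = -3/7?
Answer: 5625/1369 ≈ 4.1088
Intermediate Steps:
Y = -3/7 (Y = -3*⅐ = -3/7 ≈ -0.42857)
y(N) = -22 + N
U = 18 (U = 4 - 6/(-3/7) = 4 - 6*(-7/3) = 4 + 14 = 18)
(1/y(-15) + (4*(-5) + U))² = (1/(-22 - 15) + (4*(-5) + 18))² = (1/(-37) + (-20 + 18))² = (-1/37 - 2)² = (-75/37)² = 5625/1369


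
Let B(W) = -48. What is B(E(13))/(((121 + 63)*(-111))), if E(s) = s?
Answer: 2/851 ≈ 0.0023502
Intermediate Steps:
B(E(13))/(((121 + 63)*(-111))) = -48*(-1/(111*(121 + 63))) = -48/(184*(-111)) = -48/(-20424) = -48*(-1/20424) = 2/851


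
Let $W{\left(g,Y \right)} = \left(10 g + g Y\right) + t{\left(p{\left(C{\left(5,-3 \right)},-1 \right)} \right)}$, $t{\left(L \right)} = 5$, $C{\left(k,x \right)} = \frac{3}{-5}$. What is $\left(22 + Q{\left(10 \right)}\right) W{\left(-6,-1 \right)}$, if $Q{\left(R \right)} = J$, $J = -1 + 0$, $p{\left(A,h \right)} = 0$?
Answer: $-1029$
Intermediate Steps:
$C{\left(k,x \right)} = - \frac{3}{5}$ ($C{\left(k,x \right)} = 3 \left(- \frac{1}{5}\right) = - \frac{3}{5}$)
$J = -1$
$Q{\left(R \right)} = -1$
$W{\left(g,Y \right)} = 5 + 10 g + Y g$ ($W{\left(g,Y \right)} = \left(10 g + g Y\right) + 5 = \left(10 g + Y g\right) + 5 = 5 + 10 g + Y g$)
$\left(22 + Q{\left(10 \right)}\right) W{\left(-6,-1 \right)} = \left(22 - 1\right) \left(5 + 10 \left(-6\right) - -6\right) = 21 \left(5 - 60 + 6\right) = 21 \left(-49\right) = -1029$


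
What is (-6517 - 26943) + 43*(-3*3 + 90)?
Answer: -29977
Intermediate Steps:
(-6517 - 26943) + 43*(-3*3 + 90) = -33460 + 43*(-9 + 90) = -33460 + 43*81 = -33460 + 3483 = -29977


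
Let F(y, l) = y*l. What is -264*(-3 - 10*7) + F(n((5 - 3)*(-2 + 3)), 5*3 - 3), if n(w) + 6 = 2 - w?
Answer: 19200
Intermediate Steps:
n(w) = -4 - w (n(w) = -6 + (2 - w) = -4 - w)
F(y, l) = l*y
-264*(-3 - 10*7) + F(n((5 - 3)*(-2 + 3)), 5*3 - 3) = -264*(-3 - 10*7) + (5*3 - 3)*(-4 - (5 - 3)*(-2 + 3)) = -264*(-3 - 70) + (15 - 3)*(-4 - 2) = -264*(-73) + 12*(-4 - 1*2) = 19272 + 12*(-4 - 2) = 19272 + 12*(-6) = 19272 - 72 = 19200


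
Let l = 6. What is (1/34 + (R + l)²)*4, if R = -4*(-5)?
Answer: 45970/17 ≈ 2704.1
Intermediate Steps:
R = 20
(1/34 + (R + l)²)*4 = (1/34 + (20 + 6)²)*4 = (1/34 + 26²)*4 = (1/34 + 676)*4 = (22985/34)*4 = 45970/17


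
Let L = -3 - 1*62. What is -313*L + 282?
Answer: 20627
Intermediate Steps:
L = -65 (L = -3 - 62 = -65)
-313*L + 282 = -313*(-65) + 282 = 20345 + 282 = 20627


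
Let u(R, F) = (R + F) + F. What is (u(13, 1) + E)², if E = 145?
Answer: 25600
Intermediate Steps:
u(R, F) = R + 2*F (u(R, F) = (F + R) + F = R + 2*F)
(u(13, 1) + E)² = ((13 + 2*1) + 145)² = ((13 + 2) + 145)² = (15 + 145)² = 160² = 25600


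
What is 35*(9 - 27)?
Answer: -630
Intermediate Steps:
35*(9 - 27) = 35*(-18) = -630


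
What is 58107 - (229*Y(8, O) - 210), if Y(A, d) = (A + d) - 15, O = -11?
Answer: 62439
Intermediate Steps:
Y(A, d) = -15 + A + d
58107 - (229*Y(8, O) - 210) = 58107 - (229*(-15 + 8 - 11) - 210) = 58107 - (229*(-18) - 210) = 58107 - (-4122 - 210) = 58107 - 1*(-4332) = 58107 + 4332 = 62439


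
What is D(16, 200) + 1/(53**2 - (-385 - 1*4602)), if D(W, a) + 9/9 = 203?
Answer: 1574793/7796 ≈ 202.00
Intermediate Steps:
D(W, a) = 202 (D(W, a) = -1 + 203 = 202)
D(16, 200) + 1/(53**2 - (-385 - 1*4602)) = 202 + 1/(53**2 - (-385 - 1*4602)) = 202 + 1/(2809 - (-385 - 4602)) = 202 + 1/(2809 - 1*(-4987)) = 202 + 1/(2809 + 4987) = 202 + 1/7796 = 1574793/7796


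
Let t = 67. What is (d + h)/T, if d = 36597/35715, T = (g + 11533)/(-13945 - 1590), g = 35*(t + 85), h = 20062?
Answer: -742107910063/40126993 ≈ -18494.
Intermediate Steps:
g = 5320 (g = 35*(67 + 85) = 35*152 = 5320)
T = -16853/15535 (T = (5320 + 11533)/(-13945 - 1590) = 16853/(-15535) = 16853*(-1/15535) = -16853/15535 ≈ -1.0848)
d = 12199/11905 (d = 36597*(1/35715) = 12199/11905 ≈ 1.0247)
(d + h)/T = (12199/11905 + 20062)/(-16853/15535) = (238850309/11905)*(-15535/16853) = -742107910063/40126993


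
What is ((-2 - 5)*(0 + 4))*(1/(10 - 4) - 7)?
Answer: 574/3 ≈ 191.33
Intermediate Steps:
((-2 - 5)*(0 + 4))*(1/(10 - 4) - 7) = (-7*4)*(1/6 - 7) = -28*(⅙ - 7) = -28*(-41/6) = 574/3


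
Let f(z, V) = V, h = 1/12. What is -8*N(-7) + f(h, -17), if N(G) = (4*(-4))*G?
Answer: -913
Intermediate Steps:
N(G) = -16*G
h = 1/12 (h = 1*(1/12) = 1/12 ≈ 0.083333)
-8*N(-7) + f(h, -17) = -(-128)*(-7) - 17 = -8*112 - 17 = -896 - 17 = -913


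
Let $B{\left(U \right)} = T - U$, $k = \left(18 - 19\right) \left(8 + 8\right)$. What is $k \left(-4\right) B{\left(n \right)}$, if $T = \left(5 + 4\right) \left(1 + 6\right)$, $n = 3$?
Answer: $3840$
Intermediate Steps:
$T = 63$ ($T = 9 \cdot 7 = 63$)
$k = -16$ ($k = \left(-1\right) 16 = -16$)
$B{\left(U \right)} = 63 - U$
$k \left(-4\right) B{\left(n \right)} = \left(-16\right) \left(-4\right) \left(63 - 3\right) = 64 \left(63 - 3\right) = 64 \cdot 60 = 3840$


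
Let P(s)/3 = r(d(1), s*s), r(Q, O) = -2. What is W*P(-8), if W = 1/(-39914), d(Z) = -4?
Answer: 3/19957 ≈ 0.00015032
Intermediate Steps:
P(s) = -6 (P(s) = 3*(-2) = -6)
W = -1/39914 ≈ -2.5054e-5
W*P(-8) = -1/39914*(-6) = 3/19957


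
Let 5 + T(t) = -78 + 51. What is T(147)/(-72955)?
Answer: 32/72955 ≈ 0.00043863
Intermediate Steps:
T(t) = -32 (T(t) = -5 + (-78 + 51) = -5 - 27 = -32)
T(147)/(-72955) = -32/(-72955) = -32*(-1/72955) = 32/72955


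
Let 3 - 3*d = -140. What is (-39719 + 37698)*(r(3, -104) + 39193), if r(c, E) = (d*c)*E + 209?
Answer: -49575130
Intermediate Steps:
d = 143/3 (d = 1 - 1/3*(-140) = 1 + 140/3 = 143/3 ≈ 47.667)
r(c, E) = 209 + 143*E*c/3 (r(c, E) = (143*c/3)*E + 209 = 143*E*c/3 + 209 = 209 + 143*E*c/3)
(-39719 + 37698)*(r(3, -104) + 39193) = (-39719 + 37698)*((209 + (143/3)*(-104)*3) + 39193) = -2021*((209 - 14872) + 39193) = -2021*(-14663 + 39193) = -2021*24530 = -49575130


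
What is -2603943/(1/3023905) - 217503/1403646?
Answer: -3684138547471917531/467882 ≈ -7.8741e+12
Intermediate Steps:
-2603943/(1/3023905) - 217503/1403646 = -2603943/1/3023905 - 217503*1/1403646 = -2603943*3023905 - 72501/467882 = -7874076257415 - 72501/467882 = -3684138547471917531/467882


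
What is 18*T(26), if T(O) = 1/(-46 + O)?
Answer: -9/10 ≈ -0.90000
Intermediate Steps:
18*T(26) = 18/(-46 + 26) = 18/(-20) = 18*(-1/20) = -9/10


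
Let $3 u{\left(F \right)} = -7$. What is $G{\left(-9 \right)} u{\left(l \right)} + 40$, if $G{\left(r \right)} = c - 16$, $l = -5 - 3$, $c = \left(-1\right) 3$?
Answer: $\frac{253}{3} \approx 84.333$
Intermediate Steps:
$c = -3$
$l = -8$
$u{\left(F \right)} = - \frac{7}{3}$ ($u{\left(F \right)} = \frac{1}{3} \left(-7\right) = - \frac{7}{3}$)
$G{\left(r \right)} = -19$ ($G{\left(r \right)} = -3 - 16 = -19$)
$G{\left(-9 \right)} u{\left(l \right)} + 40 = \left(-19\right) \left(- \frac{7}{3}\right) + 40 = \frac{133}{3} + 40 = \frac{253}{3}$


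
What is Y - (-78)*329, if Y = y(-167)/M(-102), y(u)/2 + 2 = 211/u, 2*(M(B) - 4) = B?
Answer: 201422128/7849 ≈ 25662.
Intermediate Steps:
M(B) = 4 + B/2
y(u) = -4 + 422/u (y(u) = -4 + 2*(211/u) = -4 + 422/u)
Y = 1090/7849 (Y = (-4 + 422/(-167))/(4 + (½)*(-102)) = (-4 + 422*(-1/167))/(4 - 51) = (-4 - 422/167)/(-47) = -1090/167*(-1/47) = 1090/7849 ≈ 0.13887)
Y - (-78)*329 = 1090/7849 - (-78)*329 = 1090/7849 - 1*(-25662) = 1090/7849 + 25662 = 201422128/7849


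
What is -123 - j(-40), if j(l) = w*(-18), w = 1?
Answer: -105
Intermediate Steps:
j(l) = -18 (j(l) = 1*(-18) = -18)
-123 - j(-40) = -123 - 1*(-18) = -123 + 18 = -105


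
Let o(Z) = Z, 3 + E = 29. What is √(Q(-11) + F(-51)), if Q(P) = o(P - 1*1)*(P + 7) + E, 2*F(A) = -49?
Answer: 3*√22/2 ≈ 7.0356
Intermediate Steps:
E = 26 (E = -3 + 29 = 26)
F(A) = -49/2 (F(A) = (½)*(-49) = -49/2)
Q(P) = 26 + (-1 + P)*(7 + P) (Q(P) = (P - 1*1)*(P + 7) + 26 = (P - 1)*(7 + P) + 26 = (-1 + P)*(7 + P) + 26 = 26 + (-1 + P)*(7 + P))
√(Q(-11) + F(-51)) = √((19 + (-11)² + 6*(-11)) - 49/2) = √((19 + 121 - 66) - 49/2) = √(74 - 49/2) = √(99/2) = 3*√22/2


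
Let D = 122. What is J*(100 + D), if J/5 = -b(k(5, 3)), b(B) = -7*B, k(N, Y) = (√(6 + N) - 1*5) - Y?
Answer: -62160 + 7770*√11 ≈ -36390.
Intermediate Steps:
k(N, Y) = -5 + √(6 + N) - Y (k(N, Y) = (√(6 + N) - 5) - Y = (-5 + √(6 + N)) - Y = -5 + √(6 + N) - Y)
J = -280 + 35*√11 (J = 5*(-(-7)*(-5 + √(6 + 5) - 1*3)) = 5*(-(-7)*(-5 + √11 - 3)) = 5*(-(-7)*(-8 + √11)) = 5*(-(56 - 7*√11)) = 5*(-56 + 7*√11) = -280 + 35*√11 ≈ -163.92)
J*(100 + D) = (-280 + 35*√11)*(100 + 122) = (-280 + 35*√11)*222 = -62160 + 7770*√11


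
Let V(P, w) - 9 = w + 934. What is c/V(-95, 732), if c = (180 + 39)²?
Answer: 47961/1675 ≈ 28.633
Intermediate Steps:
c = 47961 (c = 219² = 47961)
V(P, w) = 943 + w (V(P, w) = 9 + (w + 934) = 9 + (934 + w) = 943 + w)
c/V(-95, 732) = 47961/(943 + 732) = 47961/1675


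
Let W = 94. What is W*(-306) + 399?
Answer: -28365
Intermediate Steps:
W*(-306) + 399 = 94*(-306) + 399 = -28764 + 399 = -28365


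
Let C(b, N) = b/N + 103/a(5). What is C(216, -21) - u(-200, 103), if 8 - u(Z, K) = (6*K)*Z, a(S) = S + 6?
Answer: -9517887/77 ≈ -1.2361e+5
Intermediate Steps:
a(S) = 6 + S
C(b, N) = 103/11 + b/N (C(b, N) = b/N + 103/(6 + 5) = b/N + 103/11 = 103/11 + b/N)
u(Z, K) = 8 - 6*K*Z
C(216, -21) - u(-200, 103) = (103/11 + 216/(-21)) - (8 - 6*103*(-200)) = (103/11 + 216*(-1/21)) - (8 + 123600) = (103/11 - 72/7) - 1*123608 = -71/77 - 123608 = -9517887/77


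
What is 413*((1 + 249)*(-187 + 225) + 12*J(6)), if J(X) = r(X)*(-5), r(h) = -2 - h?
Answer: 4121740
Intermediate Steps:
J(X) = 10 + 5*X (J(X) = (-2 - X)*(-5) = 10 + 5*X)
413*((1 + 249)*(-187 + 225) + 12*J(6)) = 413*((1 + 249)*(-187 + 225) + 12*(10 + 5*6)) = 413*(250*38 + 12*(10 + 30)) = 413*(9500 + 12*40) = 413*(9500 + 480) = 413*9980 = 4121740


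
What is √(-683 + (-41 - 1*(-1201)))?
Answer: 3*√53 ≈ 21.840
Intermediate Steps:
√(-683 + (-41 - 1*(-1201))) = √(-683 + (-41 + 1201)) = √(-683 + 1160) = √477 = 3*√53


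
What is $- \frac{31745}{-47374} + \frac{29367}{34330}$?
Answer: $\frac{620259527}{406587355} \approx 1.5255$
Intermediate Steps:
$- \frac{31745}{-47374} + \frac{29367}{34330} = \left(-31745\right) \left(- \frac{1}{47374}\right) + 29367 \cdot \frac{1}{34330} = \frac{31745}{47374} + \frac{29367}{34330} = \frac{620259527}{406587355}$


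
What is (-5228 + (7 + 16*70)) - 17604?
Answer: -21705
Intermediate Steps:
(-5228 + (7 + 16*70)) - 17604 = (-5228 + (7 + 1120)) - 17604 = (-5228 + 1127) - 17604 = -4101 - 17604 = -21705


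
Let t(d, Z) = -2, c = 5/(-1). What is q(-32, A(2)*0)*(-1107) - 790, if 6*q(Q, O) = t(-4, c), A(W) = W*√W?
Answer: -421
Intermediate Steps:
c = -5 (c = 5*(-1) = -5)
A(W) = W^(3/2)
q(Q, O) = -⅓ (q(Q, O) = (⅙)*(-2) = -⅓)
q(-32, A(2)*0)*(-1107) - 790 = -⅓*(-1107) - 790 = 369 - 790 = -421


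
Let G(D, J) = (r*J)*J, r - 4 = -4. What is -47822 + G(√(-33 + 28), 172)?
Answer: -47822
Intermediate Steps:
r = 0 (r = 4 - 4 = 0)
G(D, J) = 0 (G(D, J) = (0*J)*J = 0*J = 0)
-47822 + G(√(-33 + 28), 172) = -47822 + 0 = -47822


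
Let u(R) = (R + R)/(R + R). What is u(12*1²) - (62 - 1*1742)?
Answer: 1681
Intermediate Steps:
u(R) = 1 (u(R) = (2*R)/((2*R)) = (2*R)*(1/(2*R)) = 1)
u(12*1²) - (62 - 1*1742) = 1 - (62 - 1*1742) = 1 - (62 - 1742) = 1 - 1*(-1680) = 1 + 1680 = 1681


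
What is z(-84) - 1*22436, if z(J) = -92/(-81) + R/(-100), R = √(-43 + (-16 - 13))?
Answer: -1817224/81 - 3*I*√2/50 ≈ -22435.0 - 0.084853*I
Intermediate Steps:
R = 6*I*√2 (R = √(-43 - 29) = √(-72) = 6*I*√2 ≈ 8.4853*I)
z(J) = 92/81 - 3*I*√2/50 (z(J) = -92/(-81) + (6*I*√2)/(-100) = -92*(-1/81) + (6*I*√2)*(-1/100) = 92/81 - 3*I*√2/50)
z(-84) - 1*22436 = (92/81 - 3*I*√2/50) - 1*22436 = (92/81 - 3*I*√2/50) - 22436 = -1817224/81 - 3*I*√2/50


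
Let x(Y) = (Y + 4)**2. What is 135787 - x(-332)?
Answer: 28203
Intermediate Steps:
x(Y) = (4 + Y)**2
135787 - x(-332) = 135787 - (4 - 332)**2 = 135787 - 1*(-328)**2 = 135787 - 1*107584 = 135787 - 107584 = 28203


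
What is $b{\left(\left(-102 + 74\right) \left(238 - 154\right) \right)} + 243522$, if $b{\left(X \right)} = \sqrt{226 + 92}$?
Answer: $243522 + \sqrt{318} \approx 2.4354 \cdot 10^{5}$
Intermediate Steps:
$b{\left(X \right)} = \sqrt{318}$
$b{\left(\left(-102 + 74\right) \left(238 - 154\right) \right)} + 243522 = \sqrt{318} + 243522 = 243522 + \sqrt{318}$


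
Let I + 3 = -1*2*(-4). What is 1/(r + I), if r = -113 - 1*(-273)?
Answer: 1/165 ≈ 0.0060606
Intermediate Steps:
I = 5 (I = -3 - 1*2*(-4) = -3 - 2*(-4) = -3 + 8 = 5)
r = 160 (r = -113 + 273 = 160)
1/(r + I) = 1/(160 + 5) = 1/165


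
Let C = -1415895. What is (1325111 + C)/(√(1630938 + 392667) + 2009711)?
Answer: -45612400856/1009734069979 + 68088*√224845/1009734069979 ≈ -0.045141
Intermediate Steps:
(1325111 + C)/(√(1630938 + 392667) + 2009711) = (1325111 - 1415895)/(√(1630938 + 392667) + 2009711) = -90784/(√2023605 + 2009711) = -90784/(3*√224845 + 2009711) = -90784/(2009711 + 3*√224845)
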